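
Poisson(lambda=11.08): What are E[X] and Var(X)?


E[X] = Var(X) = lambda = 11.08

11.08, 11.08


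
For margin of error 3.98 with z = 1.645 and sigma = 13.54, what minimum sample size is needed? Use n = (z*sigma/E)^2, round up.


z*sigma/E = 1.645 * 13.54 / 3.98 ≈ 5.596307
(z*sigma/E)^2 ≈ 31.318647
round up: n = 32

32


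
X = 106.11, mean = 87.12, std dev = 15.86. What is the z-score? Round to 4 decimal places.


z = (X - mu) / sigma
X - mu = 106.11 - 87.12 = 18.99
z = 18.99 / 15.86 = 1899/1586 ≈ 1.197352

1.1974


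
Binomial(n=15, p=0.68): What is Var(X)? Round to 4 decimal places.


Var = n*p*(1-p) = 15 * 0.68 * 0.32 = 3.264

3.2640


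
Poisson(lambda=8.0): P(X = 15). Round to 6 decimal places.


P = e^(-lam) * lam^k / k!
e^(-8.0) ≈ 0.0003354626
lam^k = 8.0^15 = 35184372088832
k! = 15! = 1307674368000
P = 0.0003354626 * 35184372088832 / 1307674368000 ≈ 0.009026

0.009026


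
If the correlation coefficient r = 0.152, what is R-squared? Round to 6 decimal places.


R^2 = r^2 = (0.152)^2 = 0.023104

0.023104


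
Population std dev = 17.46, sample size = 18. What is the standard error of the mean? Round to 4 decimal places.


SE = sigma / sqrt(n)
sqrt(18) ≈ 4.242641
SE = 17.46 / 4.242641 ≈ 4.115361

4.1154


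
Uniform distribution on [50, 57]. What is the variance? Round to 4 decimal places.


Var = (b-a)^2 / 12
(b-a)^2 = (57 - 50)^2 = 49
Var = 49/12 ≈ 4.083333

4.0833


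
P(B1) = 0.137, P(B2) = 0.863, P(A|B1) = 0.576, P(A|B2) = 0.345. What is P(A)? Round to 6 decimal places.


P(A) = P(A|B1)*P(B1) + P(A|B2)*P(B2)
P(A|B1)*P(B1) = 0.576 * 0.137 = 0.078912
P(A|B2)*P(B2) = 0.345 * 0.863 = 0.297735
P(A) = 0.078912 + 0.297735 = 0.376647

0.376647


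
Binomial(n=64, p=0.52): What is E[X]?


E[X] = n*p = 64 * 0.52 = 33.28

33.28


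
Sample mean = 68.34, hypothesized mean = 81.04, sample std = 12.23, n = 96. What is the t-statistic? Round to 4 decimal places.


t = (xbar - mu0) / (s/sqrt(n))
xbar - mu0 = 68.34 - 81.04 = -12.7
sqrt(96) ≈ 9.79795897
s/sqrt(n) = 12.23 / 9.79795897 ≈ 1.24821915
t = -12.7 / 1.24821915 ≈ -10.174495

-10.1745


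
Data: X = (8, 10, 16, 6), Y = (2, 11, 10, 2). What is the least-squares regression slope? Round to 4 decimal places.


b = sum((xi-xbar)(yi-ybar)) / sum((xi-xbar)^2)
n = 4, xbar = 40/4 = 10, ybar = 25/4 = 6.25
Sxy = sum((xi-xbar)(yi-ybar)) = 48
Sxx = sum((xi-xbar)^2) = 56
b = Sxy / Sxx = 6/7 ≈ 0.857143

0.8571


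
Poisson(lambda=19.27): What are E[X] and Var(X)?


E[X] = Var(X) = lambda = 19.27

19.27, 19.27


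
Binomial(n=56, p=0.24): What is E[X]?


E[X] = n*p = 56 * 0.24 = 13.44

13.44


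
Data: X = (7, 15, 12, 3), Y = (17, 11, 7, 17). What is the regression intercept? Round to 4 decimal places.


a = ybar - b*xbar, where b = sum((xi-xbar)(yi-ybar)) / sum((xi-xbar)^2)
n = 4, xbar = 37/4 = 9.25, ybar = 52/4 = 13
Sxy = sum((xi-xbar)(yi-ybar)) = -62
Sxx = sum((xi-xbar)^2) = 84.75
b = Sxy / Sxx = -248/339 ≈ -0.731563
a = 13 - (-0.731563) * 9.25 = 6701/339 ≈ 19.766962

19.7670


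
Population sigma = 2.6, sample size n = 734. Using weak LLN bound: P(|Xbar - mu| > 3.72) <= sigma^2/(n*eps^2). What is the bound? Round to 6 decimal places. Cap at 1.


bound = min(1, sigma^2/(n*eps^2))
sigma^2 = 2.6^2 = 6.76
n*eps^2 = 734 * 3.72^2 = 734 * 13.8384 = 10157.3856
sigma^2/(n*eps^2) = 6.76 / 10157.3856 ≈ 0.00066553

0.000666


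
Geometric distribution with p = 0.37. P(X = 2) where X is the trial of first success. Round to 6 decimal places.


P = (1-p)^(k-1) * p
(1-p)^(k-1) = 0.63^1 = 0.63
P = 0.63 * 0.37 = 0.2331

0.233100


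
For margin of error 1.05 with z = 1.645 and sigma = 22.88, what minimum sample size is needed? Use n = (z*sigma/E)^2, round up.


z*sigma/E = 1.645 * 22.88 / 1.05 = 13442/375 ≈ 35.845333
(z*sigma/E)^2 ≈ 1284.887922
round up: n = 1285

1285


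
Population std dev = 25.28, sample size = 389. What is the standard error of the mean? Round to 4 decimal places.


SE = sigma / sqrt(n)
sqrt(389) ≈ 19.723083
SE = 25.28 / 19.723083 ≈ 1.281747

1.2817


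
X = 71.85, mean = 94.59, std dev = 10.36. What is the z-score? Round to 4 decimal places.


z = (X - mu) / sigma
X - mu = 71.85 - 94.59 = -22.74
z = -22.74 / 10.36 = -1137/518 ≈ -2.194981

-2.1950


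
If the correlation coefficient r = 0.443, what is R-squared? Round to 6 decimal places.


R^2 = r^2 = (0.443)^2 = 0.196249

0.196249


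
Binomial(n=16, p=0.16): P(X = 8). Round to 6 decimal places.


P = C(n,k) * p^k * (1-p)^(n-k)
C(16,8) = 12870
p^k = 0.16^8 ≈ 0.0000004294967
(1-p)^(n-k) = 0.84^8 ≈ 0.2478759
P = 12870 * 0.0000004294967 * 0.2478759 ≈ 0.001370

0.001370


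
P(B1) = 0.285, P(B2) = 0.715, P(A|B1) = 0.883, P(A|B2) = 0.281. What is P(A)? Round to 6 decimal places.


P(A) = P(A|B1)*P(B1) + P(A|B2)*P(B2)
P(A|B1)*P(B1) = 0.883 * 0.285 = 0.251655
P(A|B2)*P(B2) = 0.281 * 0.715 = 0.200915
P(A) = 0.251655 + 0.200915 = 0.45257

0.452570


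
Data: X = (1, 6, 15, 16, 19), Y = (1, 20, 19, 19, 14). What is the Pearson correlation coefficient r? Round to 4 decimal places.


r = sum((xi-xbar)(yi-ybar)) / sqrt(sum((xi-xbar)^2) * sum((yi-ybar)^2))
n = 5, xbar = 57/5 = 11.4, ybar = 73/5 = 14.6
Sxy = sum((xi-xbar)(yi-ybar)) = 143.8
Sxx = sum((xi-xbar)^2) = 229.2
Syy = sum((yi-ybar)^2) = 253.2
sqrt(Sxx*Syy) ≈ 240.901308
r = Sxy / sqrt(Sxx*Syy) = 143.8 / 240.901308 ≈ 0.596925

0.5969


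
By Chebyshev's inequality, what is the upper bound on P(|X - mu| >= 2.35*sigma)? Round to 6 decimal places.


P <= 1/k^2
k^2 = 2.35^2 = 5.5225
1/k^2 = 1 / 5.5225 = 400/2209 ≈ 0.18107741

0.181077


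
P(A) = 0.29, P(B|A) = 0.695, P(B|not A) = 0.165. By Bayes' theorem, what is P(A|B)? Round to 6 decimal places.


P(A|B) = P(B|A)*P(A) / P(B), P(B) = P(B|A)*P(A) + P(B|not A)*P(not A)
P(B|A)*P(A) = 0.695 * 0.29 = 0.20155
P(B|not A)*P(not A) = 0.165 * 0.71 = 0.11715
P(B) = 0.20155 + 0.11715 = 0.3187
P(A|B) = 0.20155 / 0.3187 = 4031/6374 ≈ 0.63241293

0.632413


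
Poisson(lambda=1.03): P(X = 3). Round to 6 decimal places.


P = e^(-lam) * lam^k / k!
e^(-1.03) ≈ 0.3570070
lam^k = 1.03^3 = 1.092727
k! = 3! = 6
P = 0.3570070 * 1.092727 / 6 ≈ 0.065019

0.065019


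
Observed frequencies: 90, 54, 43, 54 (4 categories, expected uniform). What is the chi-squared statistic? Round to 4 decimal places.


chi2 = sum((O-E)^2/E), E = total/4
total = 241, E = 241/4 = 60.25
(90 - 60.25)^2 / 60.25 = 885.0625 / 60.25 = 14161/964 ≈ 14.689834
(54 - 60.25)^2 / 60.25 = 39.0625 / 60.25 = 625/964 ≈ 0.648340
(43 - 60.25)^2 / 60.25 = 297.5625 / 60.25 = 4761/964 ≈ 4.938797
(54 - 60.25)^2 / 60.25 = 39.0625 / 60.25 = 625/964 ≈ 0.648340
chi2 = 5043/241 ≈ 20.925311

20.9253


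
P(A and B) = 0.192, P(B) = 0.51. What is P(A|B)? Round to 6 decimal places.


P(A|B) = P(A and B) / P(B) = 0.192 / 0.51 = 32/85 ≈ 0.37647059

0.376471


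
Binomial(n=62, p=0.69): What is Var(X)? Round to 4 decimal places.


Var = n*p*(1-p) = 62 * 0.69 * 0.31 = 13.2618

13.2618


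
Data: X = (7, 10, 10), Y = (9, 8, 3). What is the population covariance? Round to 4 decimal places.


Cov = (1/n)*sum((xi-xbar)(yi-ybar))
n = 3, xbar = 27/3 = 9, ybar = 20/3 ≈ 6.666667
sum((xi-xbar)(yi-ybar)) = -7
Cov = -7 / 3 = -7/3 ≈ -2.333333

-2.3333


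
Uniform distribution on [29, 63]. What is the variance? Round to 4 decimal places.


Var = (b-a)^2 / 12
(b-a)^2 = (63 - 29)^2 = 1156
Var = 1156/12 ≈ 96.333333

96.3333


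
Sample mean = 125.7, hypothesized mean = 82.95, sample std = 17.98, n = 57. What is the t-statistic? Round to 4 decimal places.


t = (xbar - mu0) / (s/sqrt(n))
xbar - mu0 = 125.7 - 82.95 = 42.75
sqrt(57) ≈ 7.54983444
s/sqrt(n) = 17.98 / 7.54983444 ≈ 2.38150918
t = 42.75 / 2.38150918 ≈ 17.950802

17.9508


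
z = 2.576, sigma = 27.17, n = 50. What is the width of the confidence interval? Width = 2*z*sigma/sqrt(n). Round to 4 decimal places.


width = 2*z*sigma/sqrt(n)
2*z*sigma = 2 * 2.576 * 27.17 = 139.97984
sqrt(50) ≈ 7.071068
width = 139.97984 / 7.071068 ≈ 19.796139

19.7961


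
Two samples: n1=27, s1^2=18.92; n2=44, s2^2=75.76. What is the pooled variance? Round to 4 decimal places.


sp^2 = ((n1-1)*s1^2 + (n2-1)*s2^2)/(n1+n2-2)
(n1-1)*s1^2 = 26 * 18.92 = 491.92
(n2-1)*s2^2 = 43 * 75.76 = 3257.68
numerator = 491.92 + 3257.68 = 3749.6
n1+n2-2 = 69
sp^2 = 3749.6 / 69 = 18748/345 ≈ 54.342029

54.3420


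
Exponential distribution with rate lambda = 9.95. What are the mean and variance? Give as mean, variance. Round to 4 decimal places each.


mean = 1/lam, var = 1/lam^2
mean = 1 / 9.95 = 20/199 ≈ 0.100503
lam^2 = 9.95^2 = 99.0025
var = 1 / 99.0025 ≈ 0.010101

0.1005, 0.0101


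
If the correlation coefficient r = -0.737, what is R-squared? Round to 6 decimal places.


R^2 = r^2 = (-0.737)^2 = 0.543169

0.543169


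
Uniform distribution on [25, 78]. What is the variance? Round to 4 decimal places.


Var = (b-a)^2 / 12
(b-a)^2 = (78 - 25)^2 = 2809
Var = 2809/12 ≈ 234.083333

234.0833


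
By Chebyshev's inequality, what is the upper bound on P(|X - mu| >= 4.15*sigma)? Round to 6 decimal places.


P <= 1/k^2
k^2 = 4.15^2 = 17.2225
1/k^2 = 1 / 17.2225 = 400/6889 ≈ 0.05806358

0.058064


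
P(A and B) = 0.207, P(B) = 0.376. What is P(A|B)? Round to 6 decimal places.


P(A|B) = P(A and B) / P(B) = 0.207 / 0.376 = 207/376 ≈ 0.55053191

0.550532


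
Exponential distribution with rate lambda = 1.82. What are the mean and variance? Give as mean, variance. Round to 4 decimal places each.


mean = 1/lam, var = 1/lam^2
mean = 1 / 1.82 = 50/91 ≈ 0.549451
lam^2 = 1.82^2 = 3.3124
var = 1 / 3.3124 = 2500/8281 ≈ 0.301896

0.5495, 0.3019


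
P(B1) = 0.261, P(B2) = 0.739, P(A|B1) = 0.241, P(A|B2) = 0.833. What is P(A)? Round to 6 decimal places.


P(A) = P(A|B1)*P(B1) + P(A|B2)*P(B2)
P(A|B1)*P(B1) = 0.241 * 0.261 = 0.062901
P(A|B2)*P(B2) = 0.833 * 0.739 = 0.615587
P(A) = 0.062901 + 0.615587 = 0.678488

0.678488


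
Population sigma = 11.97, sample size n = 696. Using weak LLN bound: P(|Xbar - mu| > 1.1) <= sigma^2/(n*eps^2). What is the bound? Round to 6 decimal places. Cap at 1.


bound = min(1, sigma^2/(n*eps^2))
sigma^2 = 11.97^2 = 143.2809
n*eps^2 = 696 * 1.1^2 = 696 * 1.21 = 842.16
sigma^2/(n*eps^2) = 143.2809 / 842.16 ≈ 0.17013501

0.170135


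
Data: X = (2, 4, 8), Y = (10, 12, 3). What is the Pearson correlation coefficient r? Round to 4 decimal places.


r = sum((xi-xbar)(yi-ybar)) / sqrt(sum((xi-xbar)^2) * sum((yi-ybar)^2))
n = 3, xbar = 14/3 ≈ 4.666667, ybar = 25/3 ≈ 8.333333
Sxy = sum((xi-xbar)(yi-ybar)) = -74/3 ≈ -24.666667
Sxx = sum((xi-xbar)^2) = 56/3 ≈ 18.666667
Syy = sum((yi-ybar)^2) = 134/3 ≈ 44.666667
sqrt(Sxx*Syy) ≈ 28.875210
r = Sxy / sqrt(Sxx*Syy) = -24.666667 / 28.875210 ≈ -0.854251

-0.8543


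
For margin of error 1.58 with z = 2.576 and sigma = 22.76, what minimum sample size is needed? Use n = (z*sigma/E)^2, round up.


z*sigma/E = 2.576 * 22.76 / 1.58 = 366436/9875 ≈ 37.107443
(z*sigma/E)^2 ≈ 1376.962329
round up: n = 1377

1377


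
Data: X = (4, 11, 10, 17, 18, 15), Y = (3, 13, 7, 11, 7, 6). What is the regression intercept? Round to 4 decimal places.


a = ybar - b*xbar, where b = sum((xi-xbar)(yi-ybar)) / sum((xi-xbar)^2)
n = 6, xbar = 75/6 = 12.5, ybar = 47/6 ≈ 7.833333
Sxy = sum((xi-xbar)(yi-ybar)) = 40.5
Sxx = sum((xi-xbar)^2) = 137.5
b = Sxy / Sxx = 81/275 ≈ 0.294545
a = 7.833333 - 0.294545 * 12.5 = 137/33 ≈ 4.151515

4.1515


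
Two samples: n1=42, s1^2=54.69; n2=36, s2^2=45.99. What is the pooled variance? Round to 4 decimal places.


sp^2 = ((n1-1)*s1^2 + (n2-1)*s2^2)/(n1+n2-2)
(n1-1)*s1^2 = 41 * 54.69 = 2242.29
(n2-1)*s2^2 = 35 * 45.99 = 1609.65
numerator = 2242.29 + 1609.65 = 3851.94
n1+n2-2 = 76
sp^2 = 3851.94 / 76 = 192597/3800 ≈ 50.683421

50.6834


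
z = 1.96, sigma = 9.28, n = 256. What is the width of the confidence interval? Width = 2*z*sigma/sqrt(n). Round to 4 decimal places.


width = 2*z*sigma/sqrt(n)
2*z*sigma = 2 * 1.96 * 9.28 = 36.3776
sqrt(256) = 16
width = 36.3776 / 16 = 2.2736

2.2736


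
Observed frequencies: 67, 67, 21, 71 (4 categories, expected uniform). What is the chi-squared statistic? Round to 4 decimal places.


chi2 = sum((O-E)^2/E), E = total/4
total = 226, E = 226/4 = 56.5
(67 - 56.5)^2 / 56.5 = 110.25 / 56.5 = 441/226 ≈ 1.951327
(67 - 56.5)^2 / 56.5 = 110.25 / 56.5 = 441/226 ≈ 1.951327
(21 - 56.5)^2 / 56.5 = 1260.25 / 56.5 = 5041/226 ≈ 22.305310
(71 - 56.5)^2 / 56.5 = 210.25 / 56.5 = 841/226 ≈ 3.721239
chi2 = 3382/113 ≈ 29.929204

29.9292


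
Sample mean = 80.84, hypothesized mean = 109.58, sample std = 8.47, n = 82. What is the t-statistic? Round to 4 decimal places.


t = (xbar - mu0) / (s/sqrt(n))
xbar - mu0 = 80.84 - 109.58 = -28.74
sqrt(82) ≈ 9.05538514
s/sqrt(n) = 8.47 / 9.05538514 ≈ 0.93535503
t = -28.74 / 0.93535503 ≈ -30.726301

-30.7263


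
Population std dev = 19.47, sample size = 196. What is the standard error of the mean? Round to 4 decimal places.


SE = sigma / sqrt(n)
sqrt(196) = 14
SE = 19.47 / 14 = 1947/1400 ≈ 1.390714

1.3907


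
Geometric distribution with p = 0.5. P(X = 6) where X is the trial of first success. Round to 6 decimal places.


P = (1-p)^(k-1) * p
(1-p)^(k-1) = 0.5^5 = 0.03125
P = 0.03125 * 0.5 = 0.015625

0.015625


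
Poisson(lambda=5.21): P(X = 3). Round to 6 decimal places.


P = e^(-lam) * lam^k / k!
e^(-5.21) ≈ 0.005461674
lam^k = 5.21^3 = 141.420761
k! = 3! = 6
P = 0.005461674 * 141.420761 / 6 ≈ 0.128732

0.128732


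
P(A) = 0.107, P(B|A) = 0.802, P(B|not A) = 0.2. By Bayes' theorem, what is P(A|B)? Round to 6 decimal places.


P(A|B) = P(B|A)*P(A) / P(B), P(B) = P(B|A)*P(A) + P(B|not A)*P(not A)
P(B|A)*P(A) = 0.802 * 0.107 = 0.085814
P(B|not A)*P(not A) = 0.2 * 0.893 = 0.1786
P(B) = 0.085814 + 0.1786 = 0.264414
P(A|B) = 0.085814 / 0.264414 ≈ 0.32454409

0.324544


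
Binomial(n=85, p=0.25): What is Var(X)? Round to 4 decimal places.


Var = n*p*(1-p) = 85 * 0.25 * 0.75 = 15.9375

15.9375


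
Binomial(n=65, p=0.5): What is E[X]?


E[X] = n*p = 65 * 0.5 = 32.5

32.5


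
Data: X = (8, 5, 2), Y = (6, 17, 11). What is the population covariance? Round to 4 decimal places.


Cov = (1/n)*sum((xi-xbar)(yi-ybar))
n = 3, xbar = 15/3 = 5, ybar = 34/3 ≈ 11.333333
sum((xi-xbar)(yi-ybar)) = -15
Cov = -15 / 3 = -5

-5.0000


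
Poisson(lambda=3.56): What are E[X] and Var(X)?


E[X] = Var(X) = lambda = 3.56

3.56, 3.56


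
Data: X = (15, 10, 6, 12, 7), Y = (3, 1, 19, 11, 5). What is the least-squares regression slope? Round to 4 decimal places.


b = sum((xi-xbar)(yi-ybar)) / sum((xi-xbar)^2)
n = 5, xbar = 50/5 = 10, ybar = 39/5 = 7.8
Sxy = sum((xi-xbar)(yi-ybar)) = -54
Sxx = sum((xi-xbar)^2) = 54
b = Sxy / Sxx = -1

-1.0000


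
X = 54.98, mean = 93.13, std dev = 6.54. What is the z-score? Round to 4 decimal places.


z = (X - mu) / sigma
X - mu = 54.98 - 93.13 = -38.15
z = -38.15 / 6.54 = -35/6 ≈ -5.833333

-5.8333


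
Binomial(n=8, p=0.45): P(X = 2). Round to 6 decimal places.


P = C(n,k) * p^k * (1-p)^(n-k)
C(8,2) = 28
p^k = 0.45^2 = 0.2025
(1-p)^(n-k) = 0.55^6 ≈ 0.02768064
P = 28 * 0.2025 * 0.02768064 ≈ 0.156949

0.156949


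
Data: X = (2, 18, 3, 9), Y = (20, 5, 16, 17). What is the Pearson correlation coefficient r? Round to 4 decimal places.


r = sum((xi-xbar)(yi-ybar)) / sqrt(sum((xi-xbar)^2) * sum((yi-ybar)^2))
n = 4, xbar = 32/4 = 8, ybar = 58/4 = 14.5
Sxy = sum((xi-xbar)(yi-ybar)) = -133
Sxx = sum((xi-xbar)^2) = 162
Syy = sum((yi-ybar)^2) = 129
sqrt(Sxx*Syy) ≈ 144.561406
r = Sxy / sqrt(Sxx*Syy) = -133 / 144.561406 ≈ -0.920024

-0.9200


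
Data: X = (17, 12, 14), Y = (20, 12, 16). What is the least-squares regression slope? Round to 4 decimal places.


b = sum((xi-xbar)(yi-ybar)) / sum((xi-xbar)^2)
n = 3, xbar = 43/3 ≈ 14.333333, ybar = 48/3 = 16
Sxy = sum((xi-xbar)(yi-ybar)) = 20
Sxx = sum((xi-xbar)^2) = 38/3 ≈ 12.666667
b = Sxy / Sxx = 30/19 ≈ 1.578947

1.5789


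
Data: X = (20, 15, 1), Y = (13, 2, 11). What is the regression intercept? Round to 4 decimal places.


a = ybar - b*xbar, where b = sum((xi-xbar)(yi-ybar)) / sum((xi-xbar)^2)
n = 3, xbar = 36/3 = 12, ybar = 26/3 ≈ 8.666667
Sxy = sum((xi-xbar)(yi-ybar)) = -11
Sxx = sum((xi-xbar)^2) = 194
b = Sxy / Sxx = -11/194 ≈ -0.056701
a = 8.666667 - (-0.056701) * 12 = 2720/291 ≈ 9.347079

9.3471


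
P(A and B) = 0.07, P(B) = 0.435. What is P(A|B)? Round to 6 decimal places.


P(A|B) = P(A and B) / P(B) = 0.07 / 0.435 = 14/87 ≈ 0.16091954

0.160920


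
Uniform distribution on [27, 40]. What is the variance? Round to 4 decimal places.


Var = (b-a)^2 / 12
(b-a)^2 = (40 - 27)^2 = 169
Var = 169/12 ≈ 14.083333

14.0833


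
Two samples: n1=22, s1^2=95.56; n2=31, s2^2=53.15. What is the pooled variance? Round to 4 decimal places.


sp^2 = ((n1-1)*s1^2 + (n2-1)*s2^2)/(n1+n2-2)
(n1-1)*s1^2 = 21 * 95.56 = 2006.76
(n2-1)*s2^2 = 30 * 53.15 = 1594.5
numerator = 2006.76 + 1594.5 = 3601.26
n1+n2-2 = 51
sp^2 = 3601.26 / 51 = 60021/850 ≈ 70.612941

70.6129


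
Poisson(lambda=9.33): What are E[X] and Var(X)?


E[X] = Var(X) = lambda = 9.33

9.33, 9.33


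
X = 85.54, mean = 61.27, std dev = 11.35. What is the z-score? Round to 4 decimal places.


z = (X - mu) / sigma
X - mu = 85.54 - 61.27 = 24.27
z = 24.27 / 11.35 = 2427/1135 ≈ 2.138326

2.1383


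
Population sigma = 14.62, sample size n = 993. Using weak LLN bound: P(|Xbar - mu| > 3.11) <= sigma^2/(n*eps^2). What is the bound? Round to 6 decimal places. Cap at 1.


bound = min(1, sigma^2/(n*eps^2))
sigma^2 = 14.62^2 = 213.7444
n*eps^2 = 993 * 3.11^2 = 993 * 9.6721 = 9604.3953
sigma^2/(n*eps^2) = 213.7444 / 9604.3953 ≈ 0.02225485

0.022255


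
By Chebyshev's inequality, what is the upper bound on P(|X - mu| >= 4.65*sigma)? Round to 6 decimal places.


P <= 1/k^2
k^2 = 4.65^2 = 21.6225
1/k^2 = 1 / 21.6225 = 400/8649 ≈ 0.04624812

0.046248


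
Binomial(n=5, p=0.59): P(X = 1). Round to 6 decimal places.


P = C(n,k) * p^k * (1-p)^(n-k)
C(5,1) = 5
p^k = 0.59^1 = 0.59
(1-p)^(n-k) = 0.41^4 = 0.02825761
P = 5 * 0.59 * 0.02825761 ≈ 0.083360

0.083360


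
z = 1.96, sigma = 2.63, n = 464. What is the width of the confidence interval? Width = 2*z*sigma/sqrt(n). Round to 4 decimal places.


width = 2*z*sigma/sqrt(n)
2*z*sigma = 2 * 1.96 * 2.63 = 10.3096
sqrt(464) ≈ 21.540659
width = 10.3096 / 21.540659 ≈ 0.478611

0.4786


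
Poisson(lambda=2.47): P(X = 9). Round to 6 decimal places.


P = e^(-lam) * lam^k / k!
e^(-2.47) ≈ 0.08458486
lam^k = 2.47^9 ≈ 3421.941489
k! = 9! = 362880
P = 0.08458486 * 3421.941489 / 362880 ≈ 0.000798

0.000798


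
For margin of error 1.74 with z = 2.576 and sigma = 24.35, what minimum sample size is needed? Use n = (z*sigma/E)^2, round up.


z*sigma/E = 2.576 * 24.35 / 1.74 = 78407/2175 ≈ 36.049195
(z*sigma/E)^2 ≈ 1299.544489
round up: n = 1300

1300


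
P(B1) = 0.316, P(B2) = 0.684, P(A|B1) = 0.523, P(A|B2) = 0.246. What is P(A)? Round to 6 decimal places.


P(A) = P(A|B1)*P(B1) + P(A|B2)*P(B2)
P(A|B1)*P(B1) = 0.523 * 0.316 = 0.165268
P(A|B2)*P(B2) = 0.246 * 0.684 = 0.168264
P(A) = 0.165268 + 0.168264 = 0.333532

0.333532


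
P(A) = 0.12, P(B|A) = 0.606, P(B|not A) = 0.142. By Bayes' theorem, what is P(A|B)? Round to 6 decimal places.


P(A|B) = P(B|A)*P(A) / P(B), P(B) = P(B|A)*P(A) + P(B|not A)*P(not A)
P(B|A)*P(A) = 0.606 * 0.12 = 0.07272
P(B|not A)*P(not A) = 0.142 * 0.88 = 0.12496
P(B) = 0.07272 + 0.12496 = 0.19768
P(A|B) = 0.07272 / 0.19768 = 909/2471 ≈ 0.36786726

0.367867


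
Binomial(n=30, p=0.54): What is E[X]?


E[X] = n*p = 30 * 0.54 = 16.2

16.2


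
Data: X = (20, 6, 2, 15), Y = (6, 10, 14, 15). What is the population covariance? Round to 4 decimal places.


Cov = (1/n)*sum((xi-xbar)(yi-ybar))
n = 4, xbar = 43/4 = 10.75, ybar = 45/4 = 11.25
sum((xi-xbar)(yi-ybar)) = -50.75
Cov = -50.75 / 4 = -12.6875

-12.6875


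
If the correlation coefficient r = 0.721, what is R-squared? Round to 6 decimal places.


R^2 = r^2 = (0.721)^2 = 0.519841

0.519841


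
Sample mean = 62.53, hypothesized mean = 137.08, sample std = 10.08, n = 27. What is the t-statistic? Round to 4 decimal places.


t = (xbar - mu0) / (s/sqrt(n))
xbar - mu0 = 62.53 - 137.08 = -74.55
sqrt(27) ≈ 5.19615242
s/sqrt(n) = 10.08 / 5.19615242 ≈ 1.93989690
t = -74.55 / 1.93989690 ≈ -38.429877

-38.4299


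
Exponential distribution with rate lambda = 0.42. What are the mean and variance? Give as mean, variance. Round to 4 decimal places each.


mean = 1/lam, var = 1/lam^2
mean = 1 / 0.42 = 50/21 ≈ 2.380952
lam^2 = 0.42^2 = 0.1764
var = 1 / 0.1764 = 2500/441 ≈ 5.668934

2.3810, 5.6689


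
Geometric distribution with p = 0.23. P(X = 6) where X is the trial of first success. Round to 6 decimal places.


P = (1-p)^(k-1) * p
(1-p)^(k-1) = 0.77^5 ≈ 0.2706784
P = 0.2706784 * 0.23 ≈ 0.06225604

0.062256


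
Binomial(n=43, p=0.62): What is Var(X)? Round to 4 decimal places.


Var = n*p*(1-p) = 43 * 0.62 * 0.38 = 10.1308

10.1308


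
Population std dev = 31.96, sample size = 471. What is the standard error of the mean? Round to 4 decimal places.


SE = sigma / sqrt(n)
sqrt(471) ≈ 21.702534
SE = 31.96 / 21.702534 ≈ 1.472639

1.4726


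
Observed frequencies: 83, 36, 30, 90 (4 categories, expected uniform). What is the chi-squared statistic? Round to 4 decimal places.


chi2 = sum((O-E)^2/E), E = total/4
total = 239, E = 239/4 = 59.75
(83 - 59.75)^2 / 59.75 = 540.5625 / 59.75 = 8649/956 ≈ 9.047071
(36 - 59.75)^2 / 59.75 = 564.0625 / 59.75 = 9025/956 ≈ 9.440377
(30 - 59.75)^2 / 59.75 = 885.0625 / 59.75 = 14161/956 ≈ 14.812762
(90 - 59.75)^2 / 59.75 = 915.0625 / 59.75 = 14641/956 ≈ 15.314854
chi2 = 11619/239 ≈ 48.615063

48.6151


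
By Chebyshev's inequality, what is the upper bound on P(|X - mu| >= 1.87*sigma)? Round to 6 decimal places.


P <= 1/k^2
k^2 = 1.87^2 = 3.4969
1/k^2 = 1 / 3.4969 ≈ 0.28596757

0.285968


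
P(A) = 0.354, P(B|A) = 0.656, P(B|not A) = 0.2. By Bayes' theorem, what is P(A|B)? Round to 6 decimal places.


P(A|B) = P(B|A)*P(A) / P(B), P(B) = P(B|A)*P(A) + P(B|not A)*P(not A)
P(B|A)*P(A) = 0.656 * 0.354 = 0.232224
P(B|not A)*P(not A) = 0.2 * 0.646 = 0.1292
P(B) = 0.232224 + 0.1292 = 0.361424
P(A|B) = 0.232224 / 0.361424 ≈ 0.64252512

0.642525


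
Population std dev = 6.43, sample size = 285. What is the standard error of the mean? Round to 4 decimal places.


SE = sigma / sqrt(n)
sqrt(285) ≈ 16.881943
SE = 6.43 / 16.881943 ≈ 0.380880

0.3809


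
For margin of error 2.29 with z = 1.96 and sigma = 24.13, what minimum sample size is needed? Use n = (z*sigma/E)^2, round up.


z*sigma/E = 1.96 * 24.13 / 2.29 = 118237/5725 ≈ 20.652751
(z*sigma/E)^2 ≈ 426.536128
round up: n = 427

427


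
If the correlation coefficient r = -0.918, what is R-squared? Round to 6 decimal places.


R^2 = r^2 = (-0.918)^2 = 0.842724

0.842724


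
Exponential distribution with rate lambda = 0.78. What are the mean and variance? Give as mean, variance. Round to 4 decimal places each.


mean = 1/lam, var = 1/lam^2
mean = 1 / 0.78 = 50/39 ≈ 1.282051
lam^2 = 0.78^2 = 0.6084
var = 1 / 0.6084 = 2500/1521 ≈ 1.643655

1.2821, 1.6437


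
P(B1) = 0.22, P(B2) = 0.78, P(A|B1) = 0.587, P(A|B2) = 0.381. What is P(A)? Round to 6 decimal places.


P(A) = P(A|B1)*P(B1) + P(A|B2)*P(B2)
P(A|B1)*P(B1) = 0.587 * 0.22 = 0.12914
P(A|B2)*P(B2) = 0.381 * 0.78 = 0.29718
P(A) = 0.12914 + 0.29718 = 0.42632

0.426320


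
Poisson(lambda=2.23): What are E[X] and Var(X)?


E[X] = Var(X) = lambda = 2.23

2.23, 2.23


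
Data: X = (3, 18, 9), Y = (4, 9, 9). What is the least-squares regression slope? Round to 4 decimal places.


b = sum((xi-xbar)(yi-ybar)) / sum((xi-xbar)^2)
n = 3, xbar = 30/3 = 10, ybar = 22/3 ≈ 7.333333
Sxy = sum((xi-xbar)(yi-ybar)) = 35
Sxx = sum((xi-xbar)^2) = 114
b = Sxy / Sxx = 35/114 ≈ 0.307018

0.3070


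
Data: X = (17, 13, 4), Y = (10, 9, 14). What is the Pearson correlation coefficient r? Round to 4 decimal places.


r = sum((xi-xbar)(yi-ybar)) / sqrt(sum((xi-xbar)^2) * sum((yi-ybar)^2))
n = 3, xbar = 34/3 ≈ 11.333333, ybar = 33/3 = 11
Sxy = sum((xi-xbar)(yi-ybar)) = -31
Sxx = sum((xi-xbar)^2) = 266/3 ≈ 88.666667
Syy = sum((yi-ybar)^2) = 14
sqrt(Sxx*Syy) ≈ 35.232561
r = Sxy / sqrt(Sxx*Syy) = -31 / 35.232561 ≈ -0.879868

-0.8799


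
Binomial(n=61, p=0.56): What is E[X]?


E[X] = n*p = 61 * 0.56 = 34.16

34.16


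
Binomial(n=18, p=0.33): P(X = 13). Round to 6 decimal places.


P = C(n,k) * p^k * (1-p)^(n-k)
C(18,13) = 8568
p^k = 0.33^13 ≈ 0.0000005504035
(1-p)^(n-k) = 0.67^5 ≈ 0.1350125
P = 8568 * 0.0000005504035 * 0.1350125 ≈ 0.000637

0.000637


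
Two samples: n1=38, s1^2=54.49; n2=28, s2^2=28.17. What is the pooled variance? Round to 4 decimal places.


sp^2 = ((n1-1)*s1^2 + (n2-1)*s2^2)/(n1+n2-2)
(n1-1)*s1^2 = 37 * 54.49 = 2016.13
(n2-1)*s2^2 = 27 * 28.17 = 760.59
numerator = 2016.13 + 760.59 = 2776.72
n1+n2-2 = 64
sp^2 = 2776.72 / 64 = 43.38625

43.3863


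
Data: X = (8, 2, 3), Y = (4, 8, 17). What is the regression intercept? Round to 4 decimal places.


a = ybar - b*xbar, where b = sum((xi-xbar)(yi-ybar)) / sum((xi-xbar)^2)
n = 3, xbar = 13/3 ≈ 4.333333, ybar = 29/3 ≈ 9.666667
Sxy = sum((xi-xbar)(yi-ybar)) = -80/3 ≈ -26.666667
Sxx = sum((xi-xbar)^2) = 62/3 ≈ 20.666667
b = Sxy / Sxx = -40/31 ≈ -1.290323
a = 9.666667 - (-1.290323) * 4.333333 = 473/31 ≈ 15.258065

15.2581


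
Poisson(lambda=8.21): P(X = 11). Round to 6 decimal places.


P = e^(-lam) * lam^k / k!
e^(-8.21) ≈ 0.0002719207
lam^k = 8.21^11 ≈ 11422856692.618478
k! = 11! = 39916800
P = 0.0002719207 * 11422856692.618478 / 39916800 ≈ 0.077815

0.077815


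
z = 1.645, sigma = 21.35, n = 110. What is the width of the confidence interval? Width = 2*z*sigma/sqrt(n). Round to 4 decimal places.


width = 2*z*sigma/sqrt(n)
2*z*sigma = 2 * 1.645 * 21.35 = 70.2415
sqrt(110) ≈ 10.488088
width = 70.2415 / 10.488088 ≈ 6.697264

6.6973


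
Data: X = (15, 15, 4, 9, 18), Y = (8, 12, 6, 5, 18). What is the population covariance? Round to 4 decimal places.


Cov = (1/n)*sum((xi-xbar)(yi-ybar))
n = 5, xbar = 61/5 = 12.2, ybar = 49/5 = 9.8
sum((xi-xbar)(yi-ybar)) = 95.2
Cov = 95.2 / 5 = 19.04

19.0400


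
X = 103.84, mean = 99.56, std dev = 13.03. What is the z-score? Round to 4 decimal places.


z = (X - mu) / sigma
X - mu = 103.84 - 99.56 = 4.28
z = 4.28 / 13.03 = 428/1303 ≈ 0.328473

0.3285


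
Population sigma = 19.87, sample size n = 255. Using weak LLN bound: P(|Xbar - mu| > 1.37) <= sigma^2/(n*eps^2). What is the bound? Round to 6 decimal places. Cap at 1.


bound = min(1, sigma^2/(n*eps^2))
sigma^2 = 19.87^2 = 394.8169
n*eps^2 = 255 * 1.37^2 = 255 * 1.8769 = 478.6095
sigma^2/(n*eps^2) = 394.8169 / 478.6095 ≈ 0.82492491

0.824925


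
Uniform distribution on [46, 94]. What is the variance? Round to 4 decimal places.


Var = (b-a)^2 / 12
(b-a)^2 = (94 - 46)^2 = 2304
Var = 2304/12 = 192

192.0000


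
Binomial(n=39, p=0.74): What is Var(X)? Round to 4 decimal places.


Var = n*p*(1-p) = 39 * 0.74 * 0.26 = 7.5036

7.5036


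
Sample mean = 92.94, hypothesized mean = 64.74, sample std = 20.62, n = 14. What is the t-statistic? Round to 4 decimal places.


t = (xbar - mu0) / (s/sqrt(n))
xbar - mu0 = 92.94 - 64.74 = 28.2
sqrt(14) ≈ 3.74165739
s/sqrt(n) = 20.62 / 3.74165739 ≈ 5.51092681
t = 28.2 / 5.51092681 ≈ 5.117107

5.1171


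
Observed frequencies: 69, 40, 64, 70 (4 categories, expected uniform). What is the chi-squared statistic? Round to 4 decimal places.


chi2 = sum((O-E)^2/E), E = total/4
total = 243, E = 243/4 = 60.75
(69 - 60.75)^2 / 60.75 = 68.0625 / 60.75 = 121/108 ≈ 1.120370
(40 - 60.75)^2 / 60.75 = 430.5625 / 60.75 = 6889/972 ≈ 7.087449
(64 - 60.75)^2 / 60.75 = 10.5625 / 60.75 = 169/972 ≈ 0.173868
(70 - 60.75)^2 / 60.75 = 85.5625 / 60.75 = 1369/972 ≈ 1.408436
chi2 = 793/81 ≈ 9.790123

9.7901


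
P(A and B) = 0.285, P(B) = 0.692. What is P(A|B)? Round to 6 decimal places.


P(A|B) = P(A and B) / P(B) = 0.285 / 0.692 = 285/692 ≈ 0.41184971

0.411850


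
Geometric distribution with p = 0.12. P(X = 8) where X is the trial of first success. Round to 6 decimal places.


P = (1-p)^(k-1) * p
(1-p)^(k-1) = 0.88^7 ≈ 0.4086756
P = 0.4086756 * 0.12 ≈ 0.04904107

0.049041


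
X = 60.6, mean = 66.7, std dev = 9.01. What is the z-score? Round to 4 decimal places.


z = (X - mu) / sigma
X - mu = 60.6 - 66.7 = -6.1
z = -6.1 / 9.01 = -610/901 ≈ -0.677026

-0.6770


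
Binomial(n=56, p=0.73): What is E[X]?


E[X] = n*p = 56 * 0.73 = 40.88

40.88


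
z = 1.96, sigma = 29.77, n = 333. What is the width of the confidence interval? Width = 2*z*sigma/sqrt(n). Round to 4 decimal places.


width = 2*z*sigma/sqrt(n)
2*z*sigma = 2 * 1.96 * 29.77 = 116.6984
sqrt(333) ≈ 18.248288
width = 116.6984 / 18.248288 ≈ 6.395033

6.3950


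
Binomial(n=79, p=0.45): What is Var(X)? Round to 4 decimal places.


Var = n*p*(1-p) = 79 * 0.45 * 0.55 = 19.5525

19.5525


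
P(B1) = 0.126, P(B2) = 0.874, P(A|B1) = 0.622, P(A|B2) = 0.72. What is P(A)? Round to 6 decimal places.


P(A) = P(A|B1)*P(B1) + P(A|B2)*P(B2)
P(A|B1)*P(B1) = 0.622 * 0.126 = 0.078372
P(A|B2)*P(B2) = 0.72 * 0.874 = 0.62928
P(A) = 0.078372 + 0.62928 = 0.707652

0.707652


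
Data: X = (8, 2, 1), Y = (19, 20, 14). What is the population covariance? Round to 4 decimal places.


Cov = (1/n)*sum((xi-xbar)(yi-ybar))
n = 3, xbar = 11/3 ≈ 3.666667, ybar = 53/3 ≈ 17.666667
sum((xi-xbar)(yi-ybar)) = 35/3 ≈ 11.666667
Cov = 11.666667 / 3 = 35/9 ≈ 3.888889

3.8889


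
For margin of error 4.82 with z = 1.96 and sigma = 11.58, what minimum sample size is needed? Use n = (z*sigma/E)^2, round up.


z*sigma/E = 1.96 * 11.58 / 4.82 = 28371/6025 ≈ 4.708880
(z*sigma/E)^2 ≈ 22.173548
round up: n = 23

23


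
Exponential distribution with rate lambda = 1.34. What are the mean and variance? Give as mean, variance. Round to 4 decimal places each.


mean = 1/lam, var = 1/lam^2
mean = 1 / 1.34 = 50/67 ≈ 0.746269
lam^2 = 1.34^2 = 1.7956
var = 1 / 1.7956 = 2500/4489 ≈ 0.556917

0.7463, 0.5569


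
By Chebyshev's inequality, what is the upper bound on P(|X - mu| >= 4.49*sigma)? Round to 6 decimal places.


P <= 1/k^2
k^2 = 4.49^2 = 20.1601
1/k^2 = 1 / 20.1601 ≈ 0.04960293

0.049603


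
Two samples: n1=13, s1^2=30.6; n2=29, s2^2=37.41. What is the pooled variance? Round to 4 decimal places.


sp^2 = ((n1-1)*s1^2 + (n2-1)*s2^2)/(n1+n2-2)
(n1-1)*s1^2 = 12 * 30.6 = 367.2
(n2-1)*s2^2 = 28 * 37.41 = 1047.48
numerator = 367.2 + 1047.48 = 1414.68
n1+n2-2 = 40
sp^2 = 1414.68 / 40 = 35.367

35.3670


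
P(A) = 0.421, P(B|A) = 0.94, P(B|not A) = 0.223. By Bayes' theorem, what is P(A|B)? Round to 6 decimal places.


P(A|B) = P(B|A)*P(A) / P(B), P(B) = P(B|A)*P(A) + P(B|not A)*P(not A)
P(B|A)*P(A) = 0.94 * 0.421 = 0.39574
P(B|not A)*P(not A) = 0.223 * 0.579 = 0.129117
P(B) = 0.39574 + 0.129117 = 0.524857
P(A|B) = 0.39574 / 0.524857 ≈ 0.75399585

0.753996


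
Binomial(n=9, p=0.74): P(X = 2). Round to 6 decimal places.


P = C(n,k) * p^k * (1-p)^(n-k)
C(9,2) = 36
p^k = 0.74^2 = 0.5476
(1-p)^(n-k) = 0.26^7 ≈ 0.00008031810
P = 36 * 0.5476 * 0.00008031810 ≈ 0.001583

0.001583


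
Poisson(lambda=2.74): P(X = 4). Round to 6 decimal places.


P = e^(-lam) * lam^k / k!
e^(-2.74) ≈ 0.06457035
lam^k = 2.74^4 ≈ 56.364058
k! = 4! = 24
P = 0.06457035 * 56.364058 / 24 ≈ 0.151644

0.151644


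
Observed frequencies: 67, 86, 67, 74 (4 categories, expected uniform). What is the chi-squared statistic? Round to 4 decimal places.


chi2 = sum((O-E)^2/E), E = total/4
total = 294, E = 294/4 = 73.5
(67 - 73.5)^2 / 73.5 = 42.25 / 73.5 = 169/294 ≈ 0.574830
(86 - 73.5)^2 / 73.5 = 156.25 / 73.5 = 625/294 ≈ 2.125850
(67 - 73.5)^2 / 73.5 = 42.25 / 73.5 = 169/294 ≈ 0.574830
(74 - 73.5)^2 / 73.5 = 0.25 / 73.5 = 1/294 ≈ 0.003401
chi2 = 482/147 ≈ 3.278912

3.2789


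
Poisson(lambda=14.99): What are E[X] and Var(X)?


E[X] = Var(X) = lambda = 14.99

14.99, 14.99


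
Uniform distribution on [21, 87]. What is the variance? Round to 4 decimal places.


Var = (b-a)^2 / 12
(b-a)^2 = (87 - 21)^2 = 4356
Var = 4356/12 = 363

363.0000


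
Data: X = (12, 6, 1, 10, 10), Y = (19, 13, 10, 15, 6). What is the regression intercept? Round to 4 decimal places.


a = ybar - b*xbar, where b = sum((xi-xbar)(yi-ybar)) / sum((xi-xbar)^2)
n = 5, xbar = 39/5 = 7.8, ybar = 63/5 = 12.6
Sxy = sum((xi-xbar)(yi-ybar)) = 34.6
Sxx = sum((xi-xbar)^2) = 76.8
b = Sxy / Sxx = 173/384 ≈ 0.450521
a = 12.6 - 0.450521 * 7.8 = 1163/128 ≈ 9.085938

9.0859


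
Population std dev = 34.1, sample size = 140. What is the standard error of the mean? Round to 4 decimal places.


SE = sigma / sqrt(n)
sqrt(140) ≈ 11.832160
SE = 34.1 / 11.832160 ≈ 2.881976

2.8820


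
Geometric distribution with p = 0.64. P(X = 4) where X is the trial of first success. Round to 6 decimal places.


P = (1-p)^(k-1) * p
(1-p)^(k-1) = 0.36^3 = 0.046656
P = 0.046656 * 0.64 = 0.02985984

0.029860


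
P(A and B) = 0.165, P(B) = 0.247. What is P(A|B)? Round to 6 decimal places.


P(A|B) = P(A and B) / P(B) = 0.165 / 0.247 = 165/247 ≈ 0.66801619

0.668016


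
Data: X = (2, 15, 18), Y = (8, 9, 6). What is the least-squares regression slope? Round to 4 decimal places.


b = sum((xi-xbar)(yi-ybar)) / sum((xi-xbar)^2)
n = 3, xbar = 35/3 ≈ 11.666667, ybar = 23/3 ≈ 7.666667
Sxy = sum((xi-xbar)(yi-ybar)) = -28/3 ≈ -9.333333
Sxx = sum((xi-xbar)^2) = 434/3 ≈ 144.666667
b = Sxy / Sxx = -2/31 ≈ -0.064516

-0.0645


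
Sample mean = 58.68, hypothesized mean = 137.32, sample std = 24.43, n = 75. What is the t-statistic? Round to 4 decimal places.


t = (xbar - mu0) / (s/sqrt(n))
xbar - mu0 = 58.68 - 137.32 = -78.64
sqrt(75) ≈ 8.66025404
s/sqrt(n) = 24.43 / 8.66025404 ≈ 2.82093342
t = -78.64 / 2.82093342 ≈ -27.877297

-27.8773


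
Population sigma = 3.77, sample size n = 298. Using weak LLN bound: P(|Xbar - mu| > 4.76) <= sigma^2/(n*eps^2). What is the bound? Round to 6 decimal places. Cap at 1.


bound = min(1, sigma^2/(n*eps^2))
sigma^2 = 3.77^2 = 14.2129
n*eps^2 = 298 * 4.76^2 = 298 * 22.6576 = 6751.9648
sigma^2/(n*eps^2) = 14.2129 / 6751.9648 ≈ 0.00210500

0.002105


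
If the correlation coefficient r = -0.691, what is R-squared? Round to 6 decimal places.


R^2 = r^2 = (-0.691)^2 = 0.477481

0.477481


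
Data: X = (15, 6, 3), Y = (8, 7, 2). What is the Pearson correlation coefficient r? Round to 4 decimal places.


r = sum((xi-xbar)(yi-ybar)) / sqrt(sum((xi-xbar)^2) * sum((yi-ybar)^2))
n = 3, xbar = 24/3 = 8, ybar = 17/3 ≈ 5.666667
Sxy = sum((xi-xbar)(yi-ybar)) = 32
Sxx = sum((xi-xbar)^2) = 78
Syy = sum((yi-ybar)^2) = 62/3 ≈ 20.666667
sqrt(Sxx*Syy) ≈ 40.149720
r = Sxy / sqrt(Sxx*Syy) = 32 / 40.149720 ≈ 0.797017

0.7970


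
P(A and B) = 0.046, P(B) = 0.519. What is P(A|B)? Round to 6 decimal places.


P(A|B) = P(A and B) / P(B) = 0.046 / 0.519 = 46/519 ≈ 0.08863198

0.088632


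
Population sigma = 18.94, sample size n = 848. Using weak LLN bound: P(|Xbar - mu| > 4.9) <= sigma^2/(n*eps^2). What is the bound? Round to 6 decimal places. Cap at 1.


bound = min(1, sigma^2/(n*eps^2))
sigma^2 = 18.94^2 = 358.7236
n*eps^2 = 848 * 4.9^2 = 848 * 24.01 = 20360.48
sigma^2/(n*eps^2) = 358.7236 / 20360.48 ≈ 0.01761862

0.017619


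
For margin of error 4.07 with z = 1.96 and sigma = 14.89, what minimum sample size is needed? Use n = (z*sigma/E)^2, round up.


z*sigma/E = 1.96 * 14.89 / 4.07 ≈ 7.170614
(z*sigma/E)^2 ≈ 51.417709
round up: n = 52

52


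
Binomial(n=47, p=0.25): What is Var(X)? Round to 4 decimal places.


Var = n*p*(1-p) = 47 * 0.25 * 0.75 = 8.8125

8.8125


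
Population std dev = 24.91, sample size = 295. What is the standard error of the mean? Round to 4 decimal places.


SE = sigma / sqrt(n)
sqrt(295) ≈ 17.175564
SE = 24.91 / 17.175564 ≈ 1.450316

1.4503


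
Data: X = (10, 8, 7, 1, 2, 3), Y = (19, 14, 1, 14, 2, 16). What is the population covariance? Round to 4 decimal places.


Cov = (1/n)*sum((xi-xbar)(yi-ybar))
n = 6, xbar = 31/6 ≈ 5.166667, ybar = 66/6 = 11
sum((xi-xbar)(yi-ybar)) = 34
Cov = 34 / 6 = 17/3 ≈ 5.666667

5.6667


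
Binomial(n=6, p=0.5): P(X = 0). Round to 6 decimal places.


P = C(n,k) * p^k * (1-p)^(n-k)
C(6,0) = 1
p^k = 0.5^0 = 1
(1-p)^(n-k) = 0.5^6 = 0.015625
P = 1 * 1 * 0.015625 = 0.015625

0.015625


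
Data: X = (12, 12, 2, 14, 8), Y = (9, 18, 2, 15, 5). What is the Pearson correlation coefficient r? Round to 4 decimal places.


r = sum((xi-xbar)(yi-ybar)) / sqrt(sum((xi-xbar)^2) * sum((yi-ybar)^2))
n = 5, xbar = 48/5 = 9.6, ybar = 49/5 = 9.8
Sxy = sum((xi-xbar)(yi-ybar)) = 107.6
Sxx = sum((xi-xbar)^2) = 91.2
Syy = sum((yi-ybar)^2) = 178.8
sqrt(Sxx*Syy) ≈ 127.697142
r = Sxy / sqrt(Sxx*Syy) = 107.6 / 127.697142 ≈ 0.842619

0.8426


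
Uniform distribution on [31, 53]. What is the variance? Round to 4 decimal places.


Var = (b-a)^2 / 12
(b-a)^2 = (53 - 31)^2 = 484
Var = 484/12 ≈ 40.333333

40.3333


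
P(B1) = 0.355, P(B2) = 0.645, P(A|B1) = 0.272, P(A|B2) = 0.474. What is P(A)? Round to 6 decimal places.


P(A) = P(A|B1)*P(B1) + P(A|B2)*P(B2)
P(A|B1)*P(B1) = 0.272 * 0.355 = 0.09656
P(A|B2)*P(B2) = 0.474 * 0.645 = 0.30573
P(A) = 0.09656 + 0.30573 = 0.40229

0.402290


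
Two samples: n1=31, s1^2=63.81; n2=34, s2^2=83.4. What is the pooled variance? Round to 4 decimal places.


sp^2 = ((n1-1)*s1^2 + (n2-1)*s2^2)/(n1+n2-2)
(n1-1)*s1^2 = 30 * 63.81 = 1914.3
(n2-1)*s2^2 = 33 * 83.4 = 2752.2
numerator = 1914.3 + 2752.2 = 4666.5
n1+n2-2 = 63
sp^2 = 4666.5 / 63 = 1037/14 ≈ 74.071429

74.0714


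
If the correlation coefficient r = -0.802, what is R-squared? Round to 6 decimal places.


R^2 = r^2 = (-0.802)^2 = 0.643204

0.643204


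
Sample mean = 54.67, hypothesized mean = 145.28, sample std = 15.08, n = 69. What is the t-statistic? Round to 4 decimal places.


t = (xbar - mu0) / (s/sqrt(n))
xbar - mu0 = 54.67 - 145.28 = -90.61
sqrt(69) ≈ 8.30662386
s/sqrt(n) = 15.08 / 8.30662386 ≈ 1.81541866
t = -90.61 / 1.81541866 ≈ -49.911352

-49.9114


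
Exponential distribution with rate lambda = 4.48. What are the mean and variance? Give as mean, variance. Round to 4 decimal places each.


mean = 1/lam, var = 1/lam^2
mean = 1 / 4.48 = 25/112 ≈ 0.223214
lam^2 = 4.48^2 = 20.0704
var = 1 / 20.0704 ≈ 0.049825

0.2232, 0.0498


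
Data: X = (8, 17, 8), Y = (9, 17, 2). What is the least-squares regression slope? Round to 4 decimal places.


b = sum((xi-xbar)(yi-ybar)) / sum((xi-xbar)^2)
n = 3, xbar = 33/3 = 11, ybar = 28/3 ≈ 9.333333
Sxy = sum((xi-xbar)(yi-ybar)) = 69
Sxx = sum((xi-xbar)^2) = 54
b = Sxy / Sxx = 23/18 ≈ 1.277778

1.2778


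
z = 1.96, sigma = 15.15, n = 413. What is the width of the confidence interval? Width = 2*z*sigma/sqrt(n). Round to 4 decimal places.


width = 2*z*sigma/sqrt(n)
2*z*sigma = 2 * 1.96 * 15.15 = 59.388
sqrt(413) ≈ 20.322401
width = 59.388 / 20.322401 ≈ 2.922292

2.9223


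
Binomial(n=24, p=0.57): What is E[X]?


E[X] = n*p = 24 * 0.57 = 13.68

13.68


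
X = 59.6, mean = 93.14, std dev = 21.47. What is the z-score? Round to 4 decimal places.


z = (X - mu) / sigma
X - mu = 59.6 - 93.14 = -33.54
z = -33.54 / 21.47 = -3354/2147 ≈ -1.562180

-1.5622


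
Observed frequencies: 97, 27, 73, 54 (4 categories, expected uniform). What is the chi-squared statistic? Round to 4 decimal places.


chi2 = sum((O-E)^2/E), E = total/4
total = 251, E = 251/4 = 62.75
(97 - 62.75)^2 / 62.75 = 1173.0625 / 62.75 = 18769/1004 ≈ 18.694223
(27 - 62.75)^2 / 62.75 = 1278.0625 / 62.75 = 20449/1004 ≈ 20.367530
(73 - 62.75)^2 / 62.75 = 105.0625 / 62.75 = 1681/1004 ≈ 1.674303
(54 - 62.75)^2 / 62.75 = 76.5625 / 62.75 = 1225/1004 ≈ 1.220120
chi2 = 10531/251 ≈ 41.956175

41.9562
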